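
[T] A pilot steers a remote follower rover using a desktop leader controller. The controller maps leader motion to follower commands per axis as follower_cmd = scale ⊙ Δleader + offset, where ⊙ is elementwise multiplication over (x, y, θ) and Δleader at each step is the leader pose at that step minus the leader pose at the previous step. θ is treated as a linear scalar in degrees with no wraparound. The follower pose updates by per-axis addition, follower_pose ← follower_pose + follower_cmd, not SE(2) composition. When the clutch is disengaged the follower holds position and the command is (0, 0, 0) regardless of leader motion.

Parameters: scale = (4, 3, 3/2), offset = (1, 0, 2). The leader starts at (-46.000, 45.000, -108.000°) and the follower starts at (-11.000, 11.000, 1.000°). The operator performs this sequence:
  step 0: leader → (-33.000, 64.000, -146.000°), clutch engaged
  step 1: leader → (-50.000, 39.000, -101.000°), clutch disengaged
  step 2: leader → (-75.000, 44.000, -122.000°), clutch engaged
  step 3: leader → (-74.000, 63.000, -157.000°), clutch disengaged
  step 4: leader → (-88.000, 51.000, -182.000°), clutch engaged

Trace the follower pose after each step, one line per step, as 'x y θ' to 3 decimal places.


step 0: Δleader=(13.000, 19.000, -38.000°), engaged; cmd=(53.000, 57.000, -55.000°) → follower=(42.000, 68.000, -54.000°)
step 1: Δleader=(-17.000, -25.000, 45.000°), disengaged; cmd=(0,0,0) → follower holds at (42.000, 68.000, -54.000°)
step 2: Δleader=(-25.000, 5.000, -21.000°), engaged; cmd=(-99.000, 15.000, -29.500°) → follower=(-57.000, 83.000, -83.500°)
step 3: Δleader=(1.000, 19.000, -35.000°), disengaged; cmd=(0,0,0) → follower holds at (-57.000, 83.000, -83.500°)
step 4: Δleader=(-14.000, -12.000, -25.000°), engaged; cmd=(-55.000, -36.000, -35.500°) → follower=(-112.000, 47.000, -119.000°)

42.000 68.000 -54.000
42.000 68.000 -54.000
-57.000 83.000 -83.500
-57.000 83.000 -83.500
-112.000 47.000 -119.000


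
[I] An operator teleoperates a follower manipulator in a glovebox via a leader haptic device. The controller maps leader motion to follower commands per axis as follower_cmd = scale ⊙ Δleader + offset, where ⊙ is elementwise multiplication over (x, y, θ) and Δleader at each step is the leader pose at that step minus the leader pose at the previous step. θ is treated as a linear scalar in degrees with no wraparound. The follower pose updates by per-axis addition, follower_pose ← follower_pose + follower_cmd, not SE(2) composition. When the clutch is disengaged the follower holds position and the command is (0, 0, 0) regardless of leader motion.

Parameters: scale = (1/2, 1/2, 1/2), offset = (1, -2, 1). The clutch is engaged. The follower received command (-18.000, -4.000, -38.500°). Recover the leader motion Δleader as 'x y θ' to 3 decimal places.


-38.000 -4.000 -79.000

axis x: (-18.000 − 1) / (1/2) = -38.000
axis y: (-4.000 − -2) / (1/2) = -4.000
axis θ: (-38.500 − 1) / (1/2) = -79.000


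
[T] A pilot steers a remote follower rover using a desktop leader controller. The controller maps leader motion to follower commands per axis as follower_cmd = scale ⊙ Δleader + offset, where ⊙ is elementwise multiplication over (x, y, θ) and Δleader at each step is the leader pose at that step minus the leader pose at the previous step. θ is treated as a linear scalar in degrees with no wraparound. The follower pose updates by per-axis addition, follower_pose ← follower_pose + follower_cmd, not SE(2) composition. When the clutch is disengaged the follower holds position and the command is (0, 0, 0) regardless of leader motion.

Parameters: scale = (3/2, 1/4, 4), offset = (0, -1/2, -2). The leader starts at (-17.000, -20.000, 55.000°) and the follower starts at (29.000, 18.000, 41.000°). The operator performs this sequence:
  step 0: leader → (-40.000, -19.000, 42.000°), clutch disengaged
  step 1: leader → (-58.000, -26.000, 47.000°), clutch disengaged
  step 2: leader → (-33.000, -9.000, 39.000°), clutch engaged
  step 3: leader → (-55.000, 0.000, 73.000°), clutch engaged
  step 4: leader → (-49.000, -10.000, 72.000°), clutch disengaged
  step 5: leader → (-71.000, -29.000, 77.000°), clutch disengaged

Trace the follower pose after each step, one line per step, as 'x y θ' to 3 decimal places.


step 0: Δleader=(-23.000, 1.000, -13.000°), disengaged; cmd=(0,0,0) → follower holds at (29.000, 18.000, 41.000°)
step 1: Δleader=(-18.000, -7.000, 5.000°), disengaged; cmd=(0,0,0) → follower holds at (29.000, 18.000, 41.000°)
step 2: Δleader=(25.000, 17.000, -8.000°), engaged; cmd=(37.500, 3.750, -34.000°) → follower=(66.500, 21.750, 7.000°)
step 3: Δleader=(-22.000, 9.000, 34.000°), engaged; cmd=(-33.000, 1.750, 134.000°) → follower=(33.500, 23.500, 141.000°)
step 4: Δleader=(6.000, -10.000, -1.000°), disengaged; cmd=(0,0,0) → follower holds at (33.500, 23.500, 141.000°)
step 5: Δleader=(-22.000, -19.000, 5.000°), disengaged; cmd=(0,0,0) → follower holds at (33.500, 23.500, 141.000°)

29.000 18.000 41.000
29.000 18.000 41.000
66.500 21.750 7.000
33.500 23.500 141.000
33.500 23.500 141.000
33.500 23.500 141.000


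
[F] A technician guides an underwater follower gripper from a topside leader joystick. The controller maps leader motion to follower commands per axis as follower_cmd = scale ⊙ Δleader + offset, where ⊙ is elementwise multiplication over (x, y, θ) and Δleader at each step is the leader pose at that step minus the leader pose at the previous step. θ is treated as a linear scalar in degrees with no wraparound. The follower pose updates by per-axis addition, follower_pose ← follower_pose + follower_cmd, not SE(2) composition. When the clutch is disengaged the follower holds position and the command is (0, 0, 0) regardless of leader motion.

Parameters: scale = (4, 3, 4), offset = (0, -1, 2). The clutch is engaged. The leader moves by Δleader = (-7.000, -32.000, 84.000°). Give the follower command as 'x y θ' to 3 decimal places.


axis x: 4·-7.000 + 0 = -28.000
axis y: 3·-32.000 + -1 = -97.000
axis θ: 4·84.000 + 2 = 338.000

-28.000 -97.000 338.000


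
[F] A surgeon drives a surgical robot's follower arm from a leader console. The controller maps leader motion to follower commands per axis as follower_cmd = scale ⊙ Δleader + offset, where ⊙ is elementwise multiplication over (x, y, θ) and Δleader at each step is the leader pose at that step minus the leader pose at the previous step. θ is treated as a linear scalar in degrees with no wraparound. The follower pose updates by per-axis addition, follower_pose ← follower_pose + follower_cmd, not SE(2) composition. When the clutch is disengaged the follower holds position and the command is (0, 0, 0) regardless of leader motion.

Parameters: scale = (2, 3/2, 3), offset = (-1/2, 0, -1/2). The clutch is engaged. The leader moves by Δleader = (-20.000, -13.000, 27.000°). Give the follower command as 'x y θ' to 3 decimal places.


-40.500 -19.500 80.500

axis x: 2·-20.000 + -1/2 = -40.500
axis y: 3/2·-13.000 + 0 = -19.500
axis θ: 3·27.000 + -1/2 = 80.500


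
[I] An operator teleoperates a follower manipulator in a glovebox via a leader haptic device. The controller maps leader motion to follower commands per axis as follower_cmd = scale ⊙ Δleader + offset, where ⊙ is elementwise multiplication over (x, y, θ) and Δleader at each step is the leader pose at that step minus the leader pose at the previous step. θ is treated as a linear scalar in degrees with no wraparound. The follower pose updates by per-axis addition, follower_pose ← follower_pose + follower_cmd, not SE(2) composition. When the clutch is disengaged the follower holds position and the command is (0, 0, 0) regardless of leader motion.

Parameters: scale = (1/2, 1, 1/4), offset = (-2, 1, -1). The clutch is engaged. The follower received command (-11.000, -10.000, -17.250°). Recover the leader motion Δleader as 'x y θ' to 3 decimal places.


axis x: (-11.000 − -2) / (1/2) = -18.000
axis y: (-10.000 − 1) / (1) = -11.000
axis θ: (-17.250 − -1) / (1/4) = -65.000

-18.000 -11.000 -65.000


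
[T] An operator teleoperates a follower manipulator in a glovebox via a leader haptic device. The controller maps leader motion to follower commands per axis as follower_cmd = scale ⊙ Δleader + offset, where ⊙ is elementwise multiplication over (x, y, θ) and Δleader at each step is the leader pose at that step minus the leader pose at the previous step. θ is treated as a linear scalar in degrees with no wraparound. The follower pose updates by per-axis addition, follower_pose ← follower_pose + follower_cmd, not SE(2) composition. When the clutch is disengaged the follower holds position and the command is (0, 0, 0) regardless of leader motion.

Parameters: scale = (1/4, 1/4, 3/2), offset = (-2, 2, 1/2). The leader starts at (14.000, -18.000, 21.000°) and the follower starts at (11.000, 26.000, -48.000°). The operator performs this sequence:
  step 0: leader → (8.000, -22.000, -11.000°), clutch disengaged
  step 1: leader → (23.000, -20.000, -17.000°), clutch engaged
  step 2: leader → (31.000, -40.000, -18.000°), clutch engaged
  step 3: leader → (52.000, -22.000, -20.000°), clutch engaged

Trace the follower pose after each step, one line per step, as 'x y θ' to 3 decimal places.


step 0: Δleader=(-6.000, -4.000, -32.000°), disengaged; cmd=(0,0,0) → follower holds at (11.000, 26.000, -48.000°)
step 1: Δleader=(15.000, 2.000, -6.000°), engaged; cmd=(1.750, 2.500, -8.500°) → follower=(12.750, 28.500, -56.500°)
step 2: Δleader=(8.000, -20.000, -1.000°), engaged; cmd=(0.000, -3.000, -1.000°) → follower=(12.750, 25.500, -57.500°)
step 3: Δleader=(21.000, 18.000, -2.000°), engaged; cmd=(3.250, 6.500, -2.500°) → follower=(16.000, 32.000, -60.000°)

11.000 26.000 -48.000
12.750 28.500 -56.500
12.750 25.500 -57.500
16.000 32.000 -60.000


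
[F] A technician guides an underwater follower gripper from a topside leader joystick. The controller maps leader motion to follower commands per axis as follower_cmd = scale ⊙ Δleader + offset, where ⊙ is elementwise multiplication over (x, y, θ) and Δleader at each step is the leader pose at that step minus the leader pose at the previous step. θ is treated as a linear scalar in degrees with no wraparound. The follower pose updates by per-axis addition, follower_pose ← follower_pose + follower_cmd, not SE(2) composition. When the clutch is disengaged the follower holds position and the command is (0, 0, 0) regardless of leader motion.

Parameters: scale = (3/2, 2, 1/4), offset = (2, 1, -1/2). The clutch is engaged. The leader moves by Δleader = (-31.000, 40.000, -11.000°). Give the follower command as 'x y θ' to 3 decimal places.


axis x: 3/2·-31.000 + 2 = -44.500
axis y: 2·40.000 + 1 = 81.000
axis θ: 1/4·-11.000 + -1/2 = -3.250

-44.500 81.000 -3.250


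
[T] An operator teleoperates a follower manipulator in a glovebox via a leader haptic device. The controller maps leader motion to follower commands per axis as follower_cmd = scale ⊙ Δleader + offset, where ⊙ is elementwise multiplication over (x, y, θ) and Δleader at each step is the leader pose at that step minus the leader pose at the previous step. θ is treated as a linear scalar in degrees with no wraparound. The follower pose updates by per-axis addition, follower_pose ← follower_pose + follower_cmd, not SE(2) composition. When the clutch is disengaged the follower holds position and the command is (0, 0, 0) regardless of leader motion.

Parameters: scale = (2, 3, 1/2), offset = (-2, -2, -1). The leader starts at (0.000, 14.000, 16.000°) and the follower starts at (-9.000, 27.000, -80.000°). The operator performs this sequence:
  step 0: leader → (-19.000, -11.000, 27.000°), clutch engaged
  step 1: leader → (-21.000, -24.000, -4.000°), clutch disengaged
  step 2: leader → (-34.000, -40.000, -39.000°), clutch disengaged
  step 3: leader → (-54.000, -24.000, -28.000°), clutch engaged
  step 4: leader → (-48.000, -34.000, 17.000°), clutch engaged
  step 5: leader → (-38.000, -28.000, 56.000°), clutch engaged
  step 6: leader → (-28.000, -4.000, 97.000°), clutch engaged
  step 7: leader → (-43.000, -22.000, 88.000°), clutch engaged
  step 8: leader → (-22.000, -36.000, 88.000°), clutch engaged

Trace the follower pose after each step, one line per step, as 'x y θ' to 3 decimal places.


-49.000 -50.000 -75.500
-49.000 -50.000 -75.500
-49.000 -50.000 -75.500
-91.000 -4.000 -71.000
-81.000 -36.000 -49.500
-63.000 -20.000 -31.000
-45.000 50.000 -11.500
-77.000 -6.000 -17.000
-37.000 -50.000 -18.000

step 0: Δleader=(-19.000, -25.000, 11.000°), engaged; cmd=(-40.000, -77.000, 4.500°) → follower=(-49.000, -50.000, -75.500°)
step 1: Δleader=(-2.000, -13.000, -31.000°), disengaged; cmd=(0,0,0) → follower holds at (-49.000, -50.000, -75.500°)
step 2: Δleader=(-13.000, -16.000, -35.000°), disengaged; cmd=(0,0,0) → follower holds at (-49.000, -50.000, -75.500°)
step 3: Δleader=(-20.000, 16.000, 11.000°), engaged; cmd=(-42.000, 46.000, 4.500°) → follower=(-91.000, -4.000, -71.000°)
step 4: Δleader=(6.000, -10.000, 45.000°), engaged; cmd=(10.000, -32.000, 21.500°) → follower=(-81.000, -36.000, -49.500°)
step 5: Δleader=(10.000, 6.000, 39.000°), engaged; cmd=(18.000, 16.000, 18.500°) → follower=(-63.000, -20.000, -31.000°)
step 6: Δleader=(10.000, 24.000, 41.000°), engaged; cmd=(18.000, 70.000, 19.500°) → follower=(-45.000, 50.000, -11.500°)
step 7: Δleader=(-15.000, -18.000, -9.000°), engaged; cmd=(-32.000, -56.000, -5.500°) → follower=(-77.000, -6.000, -17.000°)
step 8: Δleader=(21.000, -14.000, 0.000°), engaged; cmd=(40.000, -44.000, -1.000°) → follower=(-37.000, -50.000, -18.000°)


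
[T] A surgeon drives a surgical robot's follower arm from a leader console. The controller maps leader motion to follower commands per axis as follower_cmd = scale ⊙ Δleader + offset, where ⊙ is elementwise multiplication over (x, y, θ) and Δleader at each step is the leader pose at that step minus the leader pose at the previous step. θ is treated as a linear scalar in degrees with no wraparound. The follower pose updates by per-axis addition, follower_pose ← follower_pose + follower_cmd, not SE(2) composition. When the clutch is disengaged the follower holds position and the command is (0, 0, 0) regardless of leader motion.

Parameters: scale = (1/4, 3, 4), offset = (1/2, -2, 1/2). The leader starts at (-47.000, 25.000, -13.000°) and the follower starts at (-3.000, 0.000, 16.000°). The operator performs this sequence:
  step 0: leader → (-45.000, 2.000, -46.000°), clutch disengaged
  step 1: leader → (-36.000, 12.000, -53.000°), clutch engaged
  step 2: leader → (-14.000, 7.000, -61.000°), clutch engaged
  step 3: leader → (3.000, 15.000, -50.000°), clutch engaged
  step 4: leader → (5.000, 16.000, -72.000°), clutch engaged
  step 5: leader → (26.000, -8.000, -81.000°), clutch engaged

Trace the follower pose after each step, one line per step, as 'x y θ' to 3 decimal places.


step 0: Δleader=(2.000, -23.000, -33.000°), disengaged; cmd=(0,0,0) → follower holds at (-3.000, 0.000, 16.000°)
step 1: Δleader=(9.000, 10.000, -7.000°), engaged; cmd=(2.750, 28.000, -27.500°) → follower=(-0.250, 28.000, -11.500°)
step 2: Δleader=(22.000, -5.000, -8.000°), engaged; cmd=(6.000, -17.000, -31.500°) → follower=(5.750, 11.000, -43.000°)
step 3: Δleader=(17.000, 8.000, 11.000°), engaged; cmd=(4.750, 22.000, 44.500°) → follower=(10.500, 33.000, 1.500°)
step 4: Δleader=(2.000, 1.000, -22.000°), engaged; cmd=(1.000, 1.000, -87.500°) → follower=(11.500, 34.000, -86.000°)
step 5: Δleader=(21.000, -24.000, -9.000°), engaged; cmd=(5.750, -74.000, -35.500°) → follower=(17.250, -40.000, -121.500°)

-3.000 0.000 16.000
-0.250 28.000 -11.500
5.750 11.000 -43.000
10.500 33.000 1.500
11.500 34.000 -86.000
17.250 -40.000 -121.500


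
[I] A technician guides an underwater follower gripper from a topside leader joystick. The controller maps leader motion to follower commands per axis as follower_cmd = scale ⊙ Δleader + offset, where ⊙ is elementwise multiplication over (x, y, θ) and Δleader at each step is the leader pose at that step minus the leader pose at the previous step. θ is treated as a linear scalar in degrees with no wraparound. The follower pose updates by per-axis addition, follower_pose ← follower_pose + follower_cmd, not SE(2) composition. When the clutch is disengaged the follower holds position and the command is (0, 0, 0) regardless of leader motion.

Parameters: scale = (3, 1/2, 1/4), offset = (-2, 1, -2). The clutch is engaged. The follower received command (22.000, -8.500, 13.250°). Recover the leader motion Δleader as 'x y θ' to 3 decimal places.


8.000 -19.000 61.000

axis x: (22.000 − -2) / (3) = 8.000
axis y: (-8.500 − 1) / (1/2) = -19.000
axis θ: (13.250 − -2) / (1/4) = 61.000


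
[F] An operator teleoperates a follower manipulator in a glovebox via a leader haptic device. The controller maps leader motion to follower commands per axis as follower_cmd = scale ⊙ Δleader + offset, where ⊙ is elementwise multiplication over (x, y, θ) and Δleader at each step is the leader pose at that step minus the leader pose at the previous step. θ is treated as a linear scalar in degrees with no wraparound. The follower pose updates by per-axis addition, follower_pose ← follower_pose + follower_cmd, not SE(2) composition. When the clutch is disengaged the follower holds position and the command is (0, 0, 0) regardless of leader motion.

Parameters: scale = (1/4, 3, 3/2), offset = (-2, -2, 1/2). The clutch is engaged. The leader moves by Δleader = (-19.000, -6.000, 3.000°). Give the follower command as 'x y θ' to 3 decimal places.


-6.750 -20.000 5.000

axis x: 1/4·-19.000 + -2 = -6.750
axis y: 3·-6.000 + -2 = -20.000
axis θ: 3/2·3.000 + 1/2 = 5.000


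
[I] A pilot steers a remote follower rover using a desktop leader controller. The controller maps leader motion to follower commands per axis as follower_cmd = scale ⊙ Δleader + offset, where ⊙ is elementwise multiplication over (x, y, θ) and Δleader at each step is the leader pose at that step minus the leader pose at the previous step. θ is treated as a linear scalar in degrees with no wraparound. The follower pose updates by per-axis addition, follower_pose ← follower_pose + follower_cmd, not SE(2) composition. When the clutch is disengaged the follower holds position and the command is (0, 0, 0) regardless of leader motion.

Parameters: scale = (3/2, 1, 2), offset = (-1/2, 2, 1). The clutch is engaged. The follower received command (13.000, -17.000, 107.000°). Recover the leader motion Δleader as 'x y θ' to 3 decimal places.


9.000 -19.000 53.000

axis x: (13.000 − -1/2) / (3/2) = 9.000
axis y: (-17.000 − 2) / (1) = -19.000
axis θ: (107.000 − 1) / (2) = 53.000


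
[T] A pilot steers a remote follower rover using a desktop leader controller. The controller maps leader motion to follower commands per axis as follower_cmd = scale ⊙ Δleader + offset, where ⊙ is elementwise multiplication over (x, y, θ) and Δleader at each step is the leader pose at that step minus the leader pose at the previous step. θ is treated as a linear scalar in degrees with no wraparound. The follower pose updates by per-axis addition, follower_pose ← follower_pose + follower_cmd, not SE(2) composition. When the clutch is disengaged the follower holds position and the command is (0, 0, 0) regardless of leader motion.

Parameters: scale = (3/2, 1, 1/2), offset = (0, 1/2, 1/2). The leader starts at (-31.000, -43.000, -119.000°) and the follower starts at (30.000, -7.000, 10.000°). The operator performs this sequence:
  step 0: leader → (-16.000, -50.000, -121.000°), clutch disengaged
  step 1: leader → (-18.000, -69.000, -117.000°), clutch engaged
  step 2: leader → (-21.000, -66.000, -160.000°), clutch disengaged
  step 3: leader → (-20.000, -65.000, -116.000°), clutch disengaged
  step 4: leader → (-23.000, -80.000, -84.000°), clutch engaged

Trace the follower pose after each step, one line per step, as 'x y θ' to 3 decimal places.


step 0: Δleader=(15.000, -7.000, -2.000°), disengaged; cmd=(0,0,0) → follower holds at (30.000, -7.000, 10.000°)
step 1: Δleader=(-2.000, -19.000, 4.000°), engaged; cmd=(-3.000, -18.500, 2.500°) → follower=(27.000, -25.500, 12.500°)
step 2: Δleader=(-3.000, 3.000, -43.000°), disengaged; cmd=(0,0,0) → follower holds at (27.000, -25.500, 12.500°)
step 3: Δleader=(1.000, 1.000, 44.000°), disengaged; cmd=(0,0,0) → follower holds at (27.000, -25.500, 12.500°)
step 4: Δleader=(-3.000, -15.000, 32.000°), engaged; cmd=(-4.500, -14.500, 16.500°) → follower=(22.500, -40.000, 29.000°)

30.000 -7.000 10.000
27.000 -25.500 12.500
27.000 -25.500 12.500
27.000 -25.500 12.500
22.500 -40.000 29.000


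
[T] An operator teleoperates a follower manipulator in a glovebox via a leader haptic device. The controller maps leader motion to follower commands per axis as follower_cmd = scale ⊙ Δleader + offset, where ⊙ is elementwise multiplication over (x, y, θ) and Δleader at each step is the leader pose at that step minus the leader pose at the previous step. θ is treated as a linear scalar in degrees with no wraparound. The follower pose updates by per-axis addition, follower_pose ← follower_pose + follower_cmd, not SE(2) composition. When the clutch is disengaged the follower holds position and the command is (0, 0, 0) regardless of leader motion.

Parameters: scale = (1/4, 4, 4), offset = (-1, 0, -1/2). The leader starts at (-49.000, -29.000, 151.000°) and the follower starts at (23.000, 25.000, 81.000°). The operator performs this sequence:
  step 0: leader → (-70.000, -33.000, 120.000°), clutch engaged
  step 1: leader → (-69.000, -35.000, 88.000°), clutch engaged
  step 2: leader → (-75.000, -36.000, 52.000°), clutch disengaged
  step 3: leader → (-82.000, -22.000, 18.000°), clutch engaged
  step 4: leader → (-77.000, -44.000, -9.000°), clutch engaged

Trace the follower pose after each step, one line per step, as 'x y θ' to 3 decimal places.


step 0: Δleader=(-21.000, -4.000, -31.000°), engaged; cmd=(-6.250, -16.000, -124.500°) → follower=(16.750, 9.000, -43.500°)
step 1: Δleader=(1.000, -2.000, -32.000°), engaged; cmd=(-0.750, -8.000, -128.500°) → follower=(16.000, 1.000, -172.000°)
step 2: Δleader=(-6.000, -1.000, -36.000°), disengaged; cmd=(0,0,0) → follower holds at (16.000, 1.000, -172.000°)
step 3: Δleader=(-7.000, 14.000, -34.000°), engaged; cmd=(-2.750, 56.000, -136.500°) → follower=(13.250, 57.000, -308.500°)
step 4: Δleader=(5.000, -22.000, -27.000°), engaged; cmd=(0.250, -88.000, -108.500°) → follower=(13.500, -31.000, -417.000°)

16.750 9.000 -43.500
16.000 1.000 -172.000
16.000 1.000 -172.000
13.250 57.000 -308.500
13.500 -31.000 -417.000


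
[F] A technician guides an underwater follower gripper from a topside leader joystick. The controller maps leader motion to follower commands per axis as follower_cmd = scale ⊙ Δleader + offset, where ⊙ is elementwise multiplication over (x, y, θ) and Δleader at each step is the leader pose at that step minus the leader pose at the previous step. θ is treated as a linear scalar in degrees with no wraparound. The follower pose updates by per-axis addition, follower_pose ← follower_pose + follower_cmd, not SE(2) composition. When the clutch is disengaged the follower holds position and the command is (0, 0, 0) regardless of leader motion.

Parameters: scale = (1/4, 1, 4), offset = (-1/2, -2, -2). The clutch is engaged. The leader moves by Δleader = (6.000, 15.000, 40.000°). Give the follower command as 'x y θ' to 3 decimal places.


axis x: 1/4·6.000 + -1/2 = 1.000
axis y: 1·15.000 + -2 = 13.000
axis θ: 4·40.000 + -2 = 158.000

1.000 13.000 158.000


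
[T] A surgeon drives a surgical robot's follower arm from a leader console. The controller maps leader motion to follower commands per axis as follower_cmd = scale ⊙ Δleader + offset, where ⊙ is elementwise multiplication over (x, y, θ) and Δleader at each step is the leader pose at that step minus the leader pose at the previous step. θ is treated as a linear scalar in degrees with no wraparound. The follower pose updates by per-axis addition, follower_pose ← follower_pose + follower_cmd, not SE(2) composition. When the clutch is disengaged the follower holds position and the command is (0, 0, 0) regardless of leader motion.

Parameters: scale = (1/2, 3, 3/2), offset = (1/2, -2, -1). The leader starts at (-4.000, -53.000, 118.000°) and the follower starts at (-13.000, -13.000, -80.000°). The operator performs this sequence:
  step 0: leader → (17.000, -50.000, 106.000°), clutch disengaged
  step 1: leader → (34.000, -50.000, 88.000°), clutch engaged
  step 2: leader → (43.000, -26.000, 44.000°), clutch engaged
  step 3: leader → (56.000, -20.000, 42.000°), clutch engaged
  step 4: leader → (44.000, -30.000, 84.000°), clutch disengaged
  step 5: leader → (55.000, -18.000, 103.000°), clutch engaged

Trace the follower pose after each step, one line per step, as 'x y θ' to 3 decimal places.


step 0: Δleader=(21.000, 3.000, -12.000°), disengaged; cmd=(0,0,0) → follower holds at (-13.000, -13.000, -80.000°)
step 1: Δleader=(17.000, 0.000, -18.000°), engaged; cmd=(9.000, -2.000, -28.000°) → follower=(-4.000, -15.000, -108.000°)
step 2: Δleader=(9.000, 24.000, -44.000°), engaged; cmd=(5.000, 70.000, -67.000°) → follower=(1.000, 55.000, -175.000°)
step 3: Δleader=(13.000, 6.000, -2.000°), engaged; cmd=(7.000, 16.000, -4.000°) → follower=(8.000, 71.000, -179.000°)
step 4: Δleader=(-12.000, -10.000, 42.000°), disengaged; cmd=(0,0,0) → follower holds at (8.000, 71.000, -179.000°)
step 5: Δleader=(11.000, 12.000, 19.000°), engaged; cmd=(6.000, 34.000, 27.500°) → follower=(14.000, 105.000, -151.500°)

-13.000 -13.000 -80.000
-4.000 -15.000 -108.000
1.000 55.000 -175.000
8.000 71.000 -179.000
8.000 71.000 -179.000
14.000 105.000 -151.500


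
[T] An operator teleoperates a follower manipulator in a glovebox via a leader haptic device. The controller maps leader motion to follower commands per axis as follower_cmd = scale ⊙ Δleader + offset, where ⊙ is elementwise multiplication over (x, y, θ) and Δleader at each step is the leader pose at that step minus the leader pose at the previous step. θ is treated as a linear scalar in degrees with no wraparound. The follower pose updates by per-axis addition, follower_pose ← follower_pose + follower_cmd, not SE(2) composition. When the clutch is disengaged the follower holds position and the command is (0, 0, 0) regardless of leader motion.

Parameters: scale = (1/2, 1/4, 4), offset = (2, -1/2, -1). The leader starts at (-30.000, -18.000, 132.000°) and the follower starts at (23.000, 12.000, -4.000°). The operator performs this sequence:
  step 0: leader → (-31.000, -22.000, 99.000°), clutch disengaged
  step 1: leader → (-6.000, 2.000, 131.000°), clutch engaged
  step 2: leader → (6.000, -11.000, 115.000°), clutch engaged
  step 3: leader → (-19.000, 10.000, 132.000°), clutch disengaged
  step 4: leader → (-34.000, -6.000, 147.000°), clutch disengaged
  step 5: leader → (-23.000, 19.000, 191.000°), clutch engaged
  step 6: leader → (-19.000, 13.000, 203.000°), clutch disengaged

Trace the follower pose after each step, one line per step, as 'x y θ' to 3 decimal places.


23.000 12.000 -4.000
37.500 17.500 123.000
45.500 13.750 58.000
45.500 13.750 58.000
45.500 13.750 58.000
53.000 19.500 233.000
53.000 19.500 233.000

step 0: Δleader=(-1.000, -4.000, -33.000°), disengaged; cmd=(0,0,0) → follower holds at (23.000, 12.000, -4.000°)
step 1: Δleader=(25.000, 24.000, 32.000°), engaged; cmd=(14.500, 5.500, 127.000°) → follower=(37.500, 17.500, 123.000°)
step 2: Δleader=(12.000, -13.000, -16.000°), engaged; cmd=(8.000, -3.750, -65.000°) → follower=(45.500, 13.750, 58.000°)
step 3: Δleader=(-25.000, 21.000, 17.000°), disengaged; cmd=(0,0,0) → follower holds at (45.500, 13.750, 58.000°)
step 4: Δleader=(-15.000, -16.000, 15.000°), disengaged; cmd=(0,0,0) → follower holds at (45.500, 13.750, 58.000°)
step 5: Δleader=(11.000, 25.000, 44.000°), engaged; cmd=(7.500, 5.750, 175.000°) → follower=(53.000, 19.500, 233.000°)
step 6: Δleader=(4.000, -6.000, 12.000°), disengaged; cmd=(0,0,0) → follower holds at (53.000, 19.500, 233.000°)


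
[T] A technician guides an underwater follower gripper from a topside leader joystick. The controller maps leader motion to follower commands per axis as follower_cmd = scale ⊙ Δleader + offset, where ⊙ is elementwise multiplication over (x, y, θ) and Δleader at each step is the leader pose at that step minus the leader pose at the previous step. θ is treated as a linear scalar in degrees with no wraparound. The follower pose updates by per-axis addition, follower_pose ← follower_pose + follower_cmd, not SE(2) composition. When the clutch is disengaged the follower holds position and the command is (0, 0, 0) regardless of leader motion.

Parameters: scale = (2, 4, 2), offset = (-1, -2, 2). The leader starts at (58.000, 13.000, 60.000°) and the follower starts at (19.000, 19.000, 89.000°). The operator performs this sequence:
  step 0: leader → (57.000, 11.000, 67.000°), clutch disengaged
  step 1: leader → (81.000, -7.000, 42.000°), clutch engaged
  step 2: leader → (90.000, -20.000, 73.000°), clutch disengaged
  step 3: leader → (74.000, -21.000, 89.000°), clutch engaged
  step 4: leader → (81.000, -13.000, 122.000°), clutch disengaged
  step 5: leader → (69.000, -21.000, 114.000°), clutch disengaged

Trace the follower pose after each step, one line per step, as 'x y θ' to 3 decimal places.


19.000 19.000 89.000
66.000 -55.000 41.000
66.000 -55.000 41.000
33.000 -61.000 75.000
33.000 -61.000 75.000
33.000 -61.000 75.000

step 0: Δleader=(-1.000, -2.000, 7.000°), disengaged; cmd=(0,0,0) → follower holds at (19.000, 19.000, 89.000°)
step 1: Δleader=(24.000, -18.000, -25.000°), engaged; cmd=(47.000, -74.000, -48.000°) → follower=(66.000, -55.000, 41.000°)
step 2: Δleader=(9.000, -13.000, 31.000°), disengaged; cmd=(0,0,0) → follower holds at (66.000, -55.000, 41.000°)
step 3: Δleader=(-16.000, -1.000, 16.000°), engaged; cmd=(-33.000, -6.000, 34.000°) → follower=(33.000, -61.000, 75.000°)
step 4: Δleader=(7.000, 8.000, 33.000°), disengaged; cmd=(0,0,0) → follower holds at (33.000, -61.000, 75.000°)
step 5: Δleader=(-12.000, -8.000, -8.000°), disengaged; cmd=(0,0,0) → follower holds at (33.000, -61.000, 75.000°)


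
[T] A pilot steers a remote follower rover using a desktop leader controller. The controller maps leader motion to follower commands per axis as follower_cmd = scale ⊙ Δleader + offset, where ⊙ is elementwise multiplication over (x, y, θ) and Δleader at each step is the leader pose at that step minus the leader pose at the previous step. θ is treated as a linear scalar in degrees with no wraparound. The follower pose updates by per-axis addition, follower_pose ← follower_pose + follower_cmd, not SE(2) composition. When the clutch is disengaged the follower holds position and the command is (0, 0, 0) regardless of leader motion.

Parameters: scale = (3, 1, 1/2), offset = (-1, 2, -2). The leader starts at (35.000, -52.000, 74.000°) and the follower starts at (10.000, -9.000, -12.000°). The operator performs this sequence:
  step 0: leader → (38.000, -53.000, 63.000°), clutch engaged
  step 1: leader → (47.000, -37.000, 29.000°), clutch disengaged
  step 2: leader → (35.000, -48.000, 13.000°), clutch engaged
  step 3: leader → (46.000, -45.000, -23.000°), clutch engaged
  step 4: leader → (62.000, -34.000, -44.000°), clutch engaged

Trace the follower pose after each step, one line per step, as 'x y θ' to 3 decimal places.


18.000 -8.000 -19.500
18.000 -8.000 -19.500
-19.000 -17.000 -29.500
13.000 -12.000 -49.500
60.000 1.000 -62.000

step 0: Δleader=(3.000, -1.000, -11.000°), engaged; cmd=(8.000, 1.000, -7.500°) → follower=(18.000, -8.000, -19.500°)
step 1: Δleader=(9.000, 16.000, -34.000°), disengaged; cmd=(0,0,0) → follower holds at (18.000, -8.000, -19.500°)
step 2: Δleader=(-12.000, -11.000, -16.000°), engaged; cmd=(-37.000, -9.000, -10.000°) → follower=(-19.000, -17.000, -29.500°)
step 3: Δleader=(11.000, 3.000, -36.000°), engaged; cmd=(32.000, 5.000, -20.000°) → follower=(13.000, -12.000, -49.500°)
step 4: Δleader=(16.000, 11.000, -21.000°), engaged; cmd=(47.000, 13.000, -12.500°) → follower=(60.000, 1.000, -62.000°)


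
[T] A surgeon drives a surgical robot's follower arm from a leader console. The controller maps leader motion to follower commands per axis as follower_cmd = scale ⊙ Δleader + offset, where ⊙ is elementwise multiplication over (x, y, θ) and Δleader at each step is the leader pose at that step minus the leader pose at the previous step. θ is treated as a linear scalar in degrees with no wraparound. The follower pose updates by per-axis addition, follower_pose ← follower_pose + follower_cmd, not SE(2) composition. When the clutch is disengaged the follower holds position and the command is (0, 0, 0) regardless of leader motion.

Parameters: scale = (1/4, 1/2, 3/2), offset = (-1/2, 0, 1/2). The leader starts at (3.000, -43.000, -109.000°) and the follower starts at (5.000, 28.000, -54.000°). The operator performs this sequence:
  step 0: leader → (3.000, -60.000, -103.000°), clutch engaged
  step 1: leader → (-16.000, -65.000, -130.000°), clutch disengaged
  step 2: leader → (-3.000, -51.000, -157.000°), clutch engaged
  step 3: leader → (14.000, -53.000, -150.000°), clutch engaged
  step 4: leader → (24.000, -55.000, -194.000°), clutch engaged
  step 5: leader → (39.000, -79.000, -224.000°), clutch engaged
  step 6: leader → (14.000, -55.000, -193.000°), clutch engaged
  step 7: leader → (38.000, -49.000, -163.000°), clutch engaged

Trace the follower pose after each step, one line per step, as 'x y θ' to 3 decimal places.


step 0: Δleader=(0.000, -17.000, 6.000°), engaged; cmd=(-0.500, -8.500, 9.500°) → follower=(4.500, 19.500, -44.500°)
step 1: Δleader=(-19.000, -5.000, -27.000°), disengaged; cmd=(0,0,0) → follower holds at (4.500, 19.500, -44.500°)
step 2: Δleader=(13.000, 14.000, -27.000°), engaged; cmd=(2.750, 7.000, -40.000°) → follower=(7.250, 26.500, -84.500°)
step 3: Δleader=(17.000, -2.000, 7.000°), engaged; cmd=(3.750, -1.000, 11.000°) → follower=(11.000, 25.500, -73.500°)
step 4: Δleader=(10.000, -2.000, -44.000°), engaged; cmd=(2.000, -1.000, -65.500°) → follower=(13.000, 24.500, -139.000°)
step 5: Δleader=(15.000, -24.000, -30.000°), engaged; cmd=(3.250, -12.000, -44.500°) → follower=(16.250, 12.500, -183.500°)
step 6: Δleader=(-25.000, 24.000, 31.000°), engaged; cmd=(-6.750, 12.000, 47.000°) → follower=(9.500, 24.500, -136.500°)
step 7: Δleader=(24.000, 6.000, 30.000°), engaged; cmd=(5.500, 3.000, 45.500°) → follower=(15.000, 27.500, -91.000°)

4.500 19.500 -44.500
4.500 19.500 -44.500
7.250 26.500 -84.500
11.000 25.500 -73.500
13.000 24.500 -139.000
16.250 12.500 -183.500
9.500 24.500 -136.500
15.000 27.500 -91.000


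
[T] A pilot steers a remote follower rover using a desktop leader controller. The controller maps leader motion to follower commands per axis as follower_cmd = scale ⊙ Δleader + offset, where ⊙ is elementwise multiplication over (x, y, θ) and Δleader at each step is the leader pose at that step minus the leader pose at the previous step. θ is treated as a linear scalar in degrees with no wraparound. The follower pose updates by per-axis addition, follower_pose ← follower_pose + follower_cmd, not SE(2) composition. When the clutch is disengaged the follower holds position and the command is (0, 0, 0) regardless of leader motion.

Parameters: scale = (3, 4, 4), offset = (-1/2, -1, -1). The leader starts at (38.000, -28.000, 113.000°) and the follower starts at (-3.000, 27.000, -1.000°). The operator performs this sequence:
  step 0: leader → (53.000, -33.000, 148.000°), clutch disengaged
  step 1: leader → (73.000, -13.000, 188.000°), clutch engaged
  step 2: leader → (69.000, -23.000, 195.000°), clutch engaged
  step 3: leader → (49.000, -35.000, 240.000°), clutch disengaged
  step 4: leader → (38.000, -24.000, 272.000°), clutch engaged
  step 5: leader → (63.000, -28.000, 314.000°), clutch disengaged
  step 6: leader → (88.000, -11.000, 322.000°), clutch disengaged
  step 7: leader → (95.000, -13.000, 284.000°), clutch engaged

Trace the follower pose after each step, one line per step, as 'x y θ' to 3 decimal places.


-3.000 27.000 -1.000
56.500 106.000 158.000
44.000 65.000 185.000
44.000 65.000 185.000
10.500 108.000 312.000
10.500 108.000 312.000
10.500 108.000 312.000
31.000 99.000 159.000

step 0: Δleader=(15.000, -5.000, 35.000°), disengaged; cmd=(0,0,0) → follower holds at (-3.000, 27.000, -1.000°)
step 1: Δleader=(20.000, 20.000, 40.000°), engaged; cmd=(59.500, 79.000, 159.000°) → follower=(56.500, 106.000, 158.000°)
step 2: Δleader=(-4.000, -10.000, 7.000°), engaged; cmd=(-12.500, -41.000, 27.000°) → follower=(44.000, 65.000, 185.000°)
step 3: Δleader=(-20.000, -12.000, 45.000°), disengaged; cmd=(0,0,0) → follower holds at (44.000, 65.000, 185.000°)
step 4: Δleader=(-11.000, 11.000, 32.000°), engaged; cmd=(-33.500, 43.000, 127.000°) → follower=(10.500, 108.000, 312.000°)
step 5: Δleader=(25.000, -4.000, 42.000°), disengaged; cmd=(0,0,0) → follower holds at (10.500, 108.000, 312.000°)
step 6: Δleader=(25.000, 17.000, 8.000°), disengaged; cmd=(0,0,0) → follower holds at (10.500, 108.000, 312.000°)
step 7: Δleader=(7.000, -2.000, -38.000°), engaged; cmd=(20.500, -9.000, -153.000°) → follower=(31.000, 99.000, 159.000°)


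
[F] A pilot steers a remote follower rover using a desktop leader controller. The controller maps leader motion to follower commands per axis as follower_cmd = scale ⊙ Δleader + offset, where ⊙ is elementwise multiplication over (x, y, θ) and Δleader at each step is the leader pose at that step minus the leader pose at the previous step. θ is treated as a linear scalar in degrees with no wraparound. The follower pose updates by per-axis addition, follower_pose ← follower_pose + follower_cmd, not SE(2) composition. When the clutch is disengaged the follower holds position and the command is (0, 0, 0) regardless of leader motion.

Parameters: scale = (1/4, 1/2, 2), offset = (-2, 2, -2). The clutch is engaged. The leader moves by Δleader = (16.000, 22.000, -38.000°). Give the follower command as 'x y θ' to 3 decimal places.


axis x: 1/4·16.000 + -2 = 2.000
axis y: 1/2·22.000 + 2 = 13.000
axis θ: 2·-38.000 + -2 = -78.000

2.000 13.000 -78.000


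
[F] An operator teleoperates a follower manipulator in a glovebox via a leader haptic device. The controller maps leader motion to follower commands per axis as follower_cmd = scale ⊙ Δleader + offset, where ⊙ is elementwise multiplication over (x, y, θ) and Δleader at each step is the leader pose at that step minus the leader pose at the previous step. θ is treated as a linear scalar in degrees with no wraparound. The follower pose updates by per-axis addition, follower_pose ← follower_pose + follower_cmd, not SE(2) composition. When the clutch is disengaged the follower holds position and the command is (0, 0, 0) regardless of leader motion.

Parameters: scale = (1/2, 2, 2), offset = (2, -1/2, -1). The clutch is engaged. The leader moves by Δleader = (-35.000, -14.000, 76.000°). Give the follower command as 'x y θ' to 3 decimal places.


axis x: 1/2·-35.000 + 2 = -15.500
axis y: 2·-14.000 + -1/2 = -28.500
axis θ: 2·76.000 + -1 = 151.000

-15.500 -28.500 151.000


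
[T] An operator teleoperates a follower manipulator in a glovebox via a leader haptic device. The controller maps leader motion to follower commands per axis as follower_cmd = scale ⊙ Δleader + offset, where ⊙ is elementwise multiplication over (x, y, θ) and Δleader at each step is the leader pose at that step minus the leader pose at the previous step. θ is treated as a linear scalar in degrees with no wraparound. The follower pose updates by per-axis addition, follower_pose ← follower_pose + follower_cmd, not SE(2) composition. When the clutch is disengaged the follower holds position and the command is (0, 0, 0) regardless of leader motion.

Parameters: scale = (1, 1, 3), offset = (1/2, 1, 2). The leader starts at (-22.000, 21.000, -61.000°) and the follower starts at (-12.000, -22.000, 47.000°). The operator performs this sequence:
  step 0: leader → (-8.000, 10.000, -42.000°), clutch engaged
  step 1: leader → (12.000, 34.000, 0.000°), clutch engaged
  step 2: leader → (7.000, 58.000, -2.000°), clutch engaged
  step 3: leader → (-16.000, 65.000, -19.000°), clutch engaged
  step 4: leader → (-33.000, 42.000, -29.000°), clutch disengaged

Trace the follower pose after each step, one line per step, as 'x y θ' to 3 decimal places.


2.500 -32.000 106.000
23.000 -7.000 234.000
18.500 18.000 230.000
-4.000 26.000 181.000
-4.000 26.000 181.000

step 0: Δleader=(14.000, -11.000, 19.000°), engaged; cmd=(14.500, -10.000, 59.000°) → follower=(2.500, -32.000, 106.000°)
step 1: Δleader=(20.000, 24.000, 42.000°), engaged; cmd=(20.500, 25.000, 128.000°) → follower=(23.000, -7.000, 234.000°)
step 2: Δleader=(-5.000, 24.000, -2.000°), engaged; cmd=(-4.500, 25.000, -4.000°) → follower=(18.500, 18.000, 230.000°)
step 3: Δleader=(-23.000, 7.000, -17.000°), engaged; cmd=(-22.500, 8.000, -49.000°) → follower=(-4.000, 26.000, 181.000°)
step 4: Δleader=(-17.000, -23.000, -10.000°), disengaged; cmd=(0,0,0) → follower holds at (-4.000, 26.000, 181.000°)
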